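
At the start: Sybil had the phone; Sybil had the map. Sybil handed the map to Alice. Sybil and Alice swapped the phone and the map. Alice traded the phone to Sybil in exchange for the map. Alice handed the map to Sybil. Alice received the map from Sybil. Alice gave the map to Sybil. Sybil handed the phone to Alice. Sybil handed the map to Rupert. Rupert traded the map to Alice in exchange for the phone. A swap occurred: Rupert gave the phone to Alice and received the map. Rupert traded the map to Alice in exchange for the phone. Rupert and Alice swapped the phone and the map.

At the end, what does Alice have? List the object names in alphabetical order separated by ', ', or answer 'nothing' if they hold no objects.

Answer: phone

Derivation:
Tracking all object holders:
Start: phone:Sybil, map:Sybil
Event 1 (give map: Sybil -> Alice). State: phone:Sybil, map:Alice
Event 2 (swap phone<->map: now phone:Alice, map:Sybil). State: phone:Alice, map:Sybil
Event 3 (swap phone<->map: now phone:Sybil, map:Alice). State: phone:Sybil, map:Alice
Event 4 (give map: Alice -> Sybil). State: phone:Sybil, map:Sybil
Event 5 (give map: Sybil -> Alice). State: phone:Sybil, map:Alice
Event 6 (give map: Alice -> Sybil). State: phone:Sybil, map:Sybil
Event 7 (give phone: Sybil -> Alice). State: phone:Alice, map:Sybil
Event 8 (give map: Sybil -> Rupert). State: phone:Alice, map:Rupert
Event 9 (swap map<->phone: now map:Alice, phone:Rupert). State: phone:Rupert, map:Alice
Event 10 (swap phone<->map: now phone:Alice, map:Rupert). State: phone:Alice, map:Rupert
Event 11 (swap map<->phone: now map:Alice, phone:Rupert). State: phone:Rupert, map:Alice
Event 12 (swap phone<->map: now phone:Alice, map:Rupert). State: phone:Alice, map:Rupert

Final state: phone:Alice, map:Rupert
Alice holds: phone.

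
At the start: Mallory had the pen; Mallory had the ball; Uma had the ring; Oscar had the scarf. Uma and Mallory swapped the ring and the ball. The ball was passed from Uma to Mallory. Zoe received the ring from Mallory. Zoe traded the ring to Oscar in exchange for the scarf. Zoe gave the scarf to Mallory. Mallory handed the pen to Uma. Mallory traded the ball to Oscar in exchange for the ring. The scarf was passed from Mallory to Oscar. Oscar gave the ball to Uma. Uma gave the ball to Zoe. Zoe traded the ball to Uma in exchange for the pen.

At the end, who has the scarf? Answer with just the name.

Answer: Oscar

Derivation:
Tracking all object holders:
Start: pen:Mallory, ball:Mallory, ring:Uma, scarf:Oscar
Event 1 (swap ring<->ball: now ring:Mallory, ball:Uma). State: pen:Mallory, ball:Uma, ring:Mallory, scarf:Oscar
Event 2 (give ball: Uma -> Mallory). State: pen:Mallory, ball:Mallory, ring:Mallory, scarf:Oscar
Event 3 (give ring: Mallory -> Zoe). State: pen:Mallory, ball:Mallory, ring:Zoe, scarf:Oscar
Event 4 (swap ring<->scarf: now ring:Oscar, scarf:Zoe). State: pen:Mallory, ball:Mallory, ring:Oscar, scarf:Zoe
Event 5 (give scarf: Zoe -> Mallory). State: pen:Mallory, ball:Mallory, ring:Oscar, scarf:Mallory
Event 6 (give pen: Mallory -> Uma). State: pen:Uma, ball:Mallory, ring:Oscar, scarf:Mallory
Event 7 (swap ball<->ring: now ball:Oscar, ring:Mallory). State: pen:Uma, ball:Oscar, ring:Mallory, scarf:Mallory
Event 8 (give scarf: Mallory -> Oscar). State: pen:Uma, ball:Oscar, ring:Mallory, scarf:Oscar
Event 9 (give ball: Oscar -> Uma). State: pen:Uma, ball:Uma, ring:Mallory, scarf:Oscar
Event 10 (give ball: Uma -> Zoe). State: pen:Uma, ball:Zoe, ring:Mallory, scarf:Oscar
Event 11 (swap ball<->pen: now ball:Uma, pen:Zoe). State: pen:Zoe, ball:Uma, ring:Mallory, scarf:Oscar

Final state: pen:Zoe, ball:Uma, ring:Mallory, scarf:Oscar
The scarf is held by Oscar.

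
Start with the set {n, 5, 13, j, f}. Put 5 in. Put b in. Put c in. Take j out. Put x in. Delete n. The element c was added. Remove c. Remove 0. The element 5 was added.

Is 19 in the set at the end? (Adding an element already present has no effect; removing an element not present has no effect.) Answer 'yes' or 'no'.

Answer: no

Derivation:
Tracking the set through each operation:
Start: {13, 5, f, j, n}
Event 1 (add 5): already present, no change. Set: {13, 5, f, j, n}
Event 2 (add b): added. Set: {13, 5, b, f, j, n}
Event 3 (add c): added. Set: {13, 5, b, c, f, j, n}
Event 4 (remove j): removed. Set: {13, 5, b, c, f, n}
Event 5 (add x): added. Set: {13, 5, b, c, f, n, x}
Event 6 (remove n): removed. Set: {13, 5, b, c, f, x}
Event 7 (add c): already present, no change. Set: {13, 5, b, c, f, x}
Event 8 (remove c): removed. Set: {13, 5, b, f, x}
Event 9 (remove 0): not present, no change. Set: {13, 5, b, f, x}
Event 10 (add 5): already present, no change. Set: {13, 5, b, f, x}

Final set: {13, 5, b, f, x} (size 5)
19 is NOT in the final set.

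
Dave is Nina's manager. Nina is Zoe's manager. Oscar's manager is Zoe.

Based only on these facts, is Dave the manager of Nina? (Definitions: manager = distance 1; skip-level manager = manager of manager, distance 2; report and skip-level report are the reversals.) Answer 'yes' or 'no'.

Reconstructing the manager chain from the given facts:
  Dave -> Nina -> Zoe -> Oscar
(each arrow means 'manager of the next')
Positions in the chain (0 = top):
  position of Dave: 0
  position of Nina: 1
  position of Zoe: 2
  position of Oscar: 3

Dave is at position 0, Nina is at position 1; signed distance (j - i) = 1.
'manager' requires j - i = 1. Actual distance is 1, so the relation HOLDS.

Answer: yes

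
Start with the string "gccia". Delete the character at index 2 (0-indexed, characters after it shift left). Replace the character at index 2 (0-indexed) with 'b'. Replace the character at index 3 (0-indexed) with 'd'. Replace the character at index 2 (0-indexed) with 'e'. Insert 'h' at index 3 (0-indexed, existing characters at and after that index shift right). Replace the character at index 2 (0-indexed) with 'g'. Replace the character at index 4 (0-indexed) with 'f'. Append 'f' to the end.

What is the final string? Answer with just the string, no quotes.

Answer: gcghff

Derivation:
Applying each edit step by step:
Start: "gccia"
Op 1 (delete idx 2 = 'c'): "gccia" -> "gcia"
Op 2 (replace idx 2: 'i' -> 'b'): "gcia" -> "gcba"
Op 3 (replace idx 3: 'a' -> 'd'): "gcba" -> "gcbd"
Op 4 (replace idx 2: 'b' -> 'e'): "gcbd" -> "gced"
Op 5 (insert 'h' at idx 3): "gced" -> "gcehd"
Op 6 (replace idx 2: 'e' -> 'g'): "gcehd" -> "gcghd"
Op 7 (replace idx 4: 'd' -> 'f'): "gcghd" -> "gcghf"
Op 8 (append 'f'): "gcghf" -> "gcghff"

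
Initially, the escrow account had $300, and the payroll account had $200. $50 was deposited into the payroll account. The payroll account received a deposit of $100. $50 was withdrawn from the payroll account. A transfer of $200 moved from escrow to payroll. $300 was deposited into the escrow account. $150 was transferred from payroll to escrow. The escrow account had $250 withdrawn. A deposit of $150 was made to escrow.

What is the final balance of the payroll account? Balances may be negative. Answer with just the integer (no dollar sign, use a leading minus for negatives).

Answer: 350

Derivation:
Tracking account balances step by step:
Start: escrow=300, payroll=200
Event 1 (deposit 50 to payroll): payroll: 200 + 50 = 250. Balances: escrow=300, payroll=250
Event 2 (deposit 100 to payroll): payroll: 250 + 100 = 350. Balances: escrow=300, payroll=350
Event 3 (withdraw 50 from payroll): payroll: 350 - 50 = 300. Balances: escrow=300, payroll=300
Event 4 (transfer 200 escrow -> payroll): escrow: 300 - 200 = 100, payroll: 300 + 200 = 500. Balances: escrow=100, payroll=500
Event 5 (deposit 300 to escrow): escrow: 100 + 300 = 400. Balances: escrow=400, payroll=500
Event 6 (transfer 150 payroll -> escrow): payroll: 500 - 150 = 350, escrow: 400 + 150 = 550. Balances: escrow=550, payroll=350
Event 7 (withdraw 250 from escrow): escrow: 550 - 250 = 300. Balances: escrow=300, payroll=350
Event 8 (deposit 150 to escrow): escrow: 300 + 150 = 450. Balances: escrow=450, payroll=350

Final balance of payroll: 350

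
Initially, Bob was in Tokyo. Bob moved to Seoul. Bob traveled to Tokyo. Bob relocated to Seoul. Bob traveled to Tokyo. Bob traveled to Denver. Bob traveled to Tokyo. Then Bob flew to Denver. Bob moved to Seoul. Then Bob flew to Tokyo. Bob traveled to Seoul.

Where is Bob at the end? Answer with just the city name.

Tracking Bob's location:
Start: Bob is in Tokyo.
After move 1: Tokyo -> Seoul. Bob is in Seoul.
After move 2: Seoul -> Tokyo. Bob is in Tokyo.
After move 3: Tokyo -> Seoul. Bob is in Seoul.
After move 4: Seoul -> Tokyo. Bob is in Tokyo.
After move 5: Tokyo -> Denver. Bob is in Denver.
After move 6: Denver -> Tokyo. Bob is in Tokyo.
After move 7: Tokyo -> Denver. Bob is in Denver.
After move 8: Denver -> Seoul. Bob is in Seoul.
After move 9: Seoul -> Tokyo. Bob is in Tokyo.
After move 10: Tokyo -> Seoul. Bob is in Seoul.

Answer: Seoul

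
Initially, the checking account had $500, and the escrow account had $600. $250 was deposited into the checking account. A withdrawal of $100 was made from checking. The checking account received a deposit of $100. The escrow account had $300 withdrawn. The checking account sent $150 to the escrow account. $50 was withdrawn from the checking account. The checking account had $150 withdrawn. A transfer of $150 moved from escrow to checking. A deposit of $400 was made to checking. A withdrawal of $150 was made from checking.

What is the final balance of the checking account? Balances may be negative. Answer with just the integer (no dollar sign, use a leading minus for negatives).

Tracking account balances step by step:
Start: checking=500, escrow=600
Event 1 (deposit 250 to checking): checking: 500 + 250 = 750. Balances: checking=750, escrow=600
Event 2 (withdraw 100 from checking): checking: 750 - 100 = 650. Balances: checking=650, escrow=600
Event 3 (deposit 100 to checking): checking: 650 + 100 = 750. Balances: checking=750, escrow=600
Event 4 (withdraw 300 from escrow): escrow: 600 - 300 = 300. Balances: checking=750, escrow=300
Event 5 (transfer 150 checking -> escrow): checking: 750 - 150 = 600, escrow: 300 + 150 = 450. Balances: checking=600, escrow=450
Event 6 (withdraw 50 from checking): checking: 600 - 50 = 550. Balances: checking=550, escrow=450
Event 7 (withdraw 150 from checking): checking: 550 - 150 = 400. Balances: checking=400, escrow=450
Event 8 (transfer 150 escrow -> checking): escrow: 450 - 150 = 300, checking: 400 + 150 = 550. Balances: checking=550, escrow=300
Event 9 (deposit 400 to checking): checking: 550 + 400 = 950. Balances: checking=950, escrow=300
Event 10 (withdraw 150 from checking): checking: 950 - 150 = 800. Balances: checking=800, escrow=300

Final balance of checking: 800

Answer: 800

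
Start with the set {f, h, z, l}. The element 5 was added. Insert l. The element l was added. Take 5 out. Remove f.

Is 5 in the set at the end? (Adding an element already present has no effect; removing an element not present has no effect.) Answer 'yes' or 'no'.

Answer: no

Derivation:
Tracking the set through each operation:
Start: {f, h, l, z}
Event 1 (add 5): added. Set: {5, f, h, l, z}
Event 2 (add l): already present, no change. Set: {5, f, h, l, z}
Event 3 (add l): already present, no change. Set: {5, f, h, l, z}
Event 4 (remove 5): removed. Set: {f, h, l, z}
Event 5 (remove f): removed. Set: {h, l, z}

Final set: {h, l, z} (size 3)
5 is NOT in the final set.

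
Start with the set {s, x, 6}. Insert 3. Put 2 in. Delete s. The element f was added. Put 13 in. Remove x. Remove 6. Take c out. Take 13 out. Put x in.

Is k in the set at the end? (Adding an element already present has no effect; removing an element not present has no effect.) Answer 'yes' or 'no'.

Answer: no

Derivation:
Tracking the set through each operation:
Start: {6, s, x}
Event 1 (add 3): added. Set: {3, 6, s, x}
Event 2 (add 2): added. Set: {2, 3, 6, s, x}
Event 3 (remove s): removed. Set: {2, 3, 6, x}
Event 4 (add f): added. Set: {2, 3, 6, f, x}
Event 5 (add 13): added. Set: {13, 2, 3, 6, f, x}
Event 6 (remove x): removed. Set: {13, 2, 3, 6, f}
Event 7 (remove 6): removed. Set: {13, 2, 3, f}
Event 8 (remove c): not present, no change. Set: {13, 2, 3, f}
Event 9 (remove 13): removed. Set: {2, 3, f}
Event 10 (add x): added. Set: {2, 3, f, x}

Final set: {2, 3, f, x} (size 4)
k is NOT in the final set.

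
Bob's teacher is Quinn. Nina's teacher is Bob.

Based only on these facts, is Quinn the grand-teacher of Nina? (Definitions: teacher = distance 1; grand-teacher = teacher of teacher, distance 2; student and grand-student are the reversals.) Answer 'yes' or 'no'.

Reconstructing the teacher chain from the given facts:
  Quinn -> Bob -> Nina
(each arrow means 'teacher of the next')
Positions in the chain (0 = top):
  position of Quinn: 0
  position of Bob: 1
  position of Nina: 2

Quinn is at position 0, Nina is at position 2; signed distance (j - i) = 2.
'grand-teacher' requires j - i = 2. Actual distance is 2, so the relation HOLDS.

Answer: yes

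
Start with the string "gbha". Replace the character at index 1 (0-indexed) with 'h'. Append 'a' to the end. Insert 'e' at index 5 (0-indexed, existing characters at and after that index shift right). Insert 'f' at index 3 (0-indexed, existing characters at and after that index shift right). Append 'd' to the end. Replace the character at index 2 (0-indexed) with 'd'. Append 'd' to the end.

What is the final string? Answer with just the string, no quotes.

Applying each edit step by step:
Start: "gbha"
Op 1 (replace idx 1: 'b' -> 'h'): "gbha" -> "ghha"
Op 2 (append 'a'): "ghha" -> "ghhaa"
Op 3 (insert 'e' at idx 5): "ghhaa" -> "ghhaae"
Op 4 (insert 'f' at idx 3): "ghhaae" -> "ghhfaae"
Op 5 (append 'd'): "ghhfaae" -> "ghhfaaed"
Op 6 (replace idx 2: 'h' -> 'd'): "ghhfaaed" -> "ghdfaaed"
Op 7 (append 'd'): "ghdfaaed" -> "ghdfaaedd"

Answer: ghdfaaedd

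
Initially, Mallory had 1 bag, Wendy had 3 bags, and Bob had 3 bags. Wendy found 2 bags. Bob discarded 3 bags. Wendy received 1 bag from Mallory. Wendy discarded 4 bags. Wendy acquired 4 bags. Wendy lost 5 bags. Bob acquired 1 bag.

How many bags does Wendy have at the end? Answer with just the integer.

Tracking counts step by step:
Start: Mallory=1, Wendy=3, Bob=3
Event 1 (Wendy +2): Wendy: 3 -> 5. State: Mallory=1, Wendy=5, Bob=3
Event 2 (Bob -3): Bob: 3 -> 0. State: Mallory=1, Wendy=5, Bob=0
Event 3 (Mallory -> Wendy, 1): Mallory: 1 -> 0, Wendy: 5 -> 6. State: Mallory=0, Wendy=6, Bob=0
Event 4 (Wendy -4): Wendy: 6 -> 2. State: Mallory=0, Wendy=2, Bob=0
Event 5 (Wendy +4): Wendy: 2 -> 6. State: Mallory=0, Wendy=6, Bob=0
Event 6 (Wendy -5): Wendy: 6 -> 1. State: Mallory=0, Wendy=1, Bob=0
Event 7 (Bob +1): Bob: 0 -> 1. State: Mallory=0, Wendy=1, Bob=1

Wendy's final count: 1

Answer: 1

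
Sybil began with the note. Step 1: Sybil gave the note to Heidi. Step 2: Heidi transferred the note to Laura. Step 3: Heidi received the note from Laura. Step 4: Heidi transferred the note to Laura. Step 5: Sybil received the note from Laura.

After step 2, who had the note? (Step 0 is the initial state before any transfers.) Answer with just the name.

Tracking the note holder through step 2:
After step 0 (start): Sybil
After step 1: Heidi
After step 2: Laura

At step 2, the holder is Laura.

Answer: Laura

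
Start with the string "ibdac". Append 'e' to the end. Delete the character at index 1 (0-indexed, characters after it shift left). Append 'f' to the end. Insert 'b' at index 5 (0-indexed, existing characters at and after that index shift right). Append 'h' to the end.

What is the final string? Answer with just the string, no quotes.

Answer: idacebfh

Derivation:
Applying each edit step by step:
Start: "ibdac"
Op 1 (append 'e'): "ibdac" -> "ibdace"
Op 2 (delete idx 1 = 'b'): "ibdace" -> "idace"
Op 3 (append 'f'): "idace" -> "idacef"
Op 4 (insert 'b' at idx 5): "idacef" -> "idacebf"
Op 5 (append 'h'): "idacebf" -> "idacebfh"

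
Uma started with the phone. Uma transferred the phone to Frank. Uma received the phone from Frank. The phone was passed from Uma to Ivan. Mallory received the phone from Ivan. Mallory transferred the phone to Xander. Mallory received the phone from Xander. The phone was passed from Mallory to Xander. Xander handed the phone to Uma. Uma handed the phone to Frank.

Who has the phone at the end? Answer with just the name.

Tracking the phone through each event:
Start: Uma has the phone.
After event 1: Frank has the phone.
After event 2: Uma has the phone.
After event 3: Ivan has the phone.
After event 4: Mallory has the phone.
After event 5: Xander has the phone.
After event 6: Mallory has the phone.
After event 7: Xander has the phone.
After event 8: Uma has the phone.
After event 9: Frank has the phone.

Answer: Frank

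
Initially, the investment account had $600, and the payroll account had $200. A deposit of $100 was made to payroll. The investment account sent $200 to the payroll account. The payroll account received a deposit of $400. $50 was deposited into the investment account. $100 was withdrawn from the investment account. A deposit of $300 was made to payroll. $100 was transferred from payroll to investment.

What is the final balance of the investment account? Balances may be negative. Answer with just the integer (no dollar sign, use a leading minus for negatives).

Answer: 450

Derivation:
Tracking account balances step by step:
Start: investment=600, payroll=200
Event 1 (deposit 100 to payroll): payroll: 200 + 100 = 300. Balances: investment=600, payroll=300
Event 2 (transfer 200 investment -> payroll): investment: 600 - 200 = 400, payroll: 300 + 200 = 500. Balances: investment=400, payroll=500
Event 3 (deposit 400 to payroll): payroll: 500 + 400 = 900. Balances: investment=400, payroll=900
Event 4 (deposit 50 to investment): investment: 400 + 50 = 450. Balances: investment=450, payroll=900
Event 5 (withdraw 100 from investment): investment: 450 - 100 = 350. Balances: investment=350, payroll=900
Event 6 (deposit 300 to payroll): payroll: 900 + 300 = 1200. Balances: investment=350, payroll=1200
Event 7 (transfer 100 payroll -> investment): payroll: 1200 - 100 = 1100, investment: 350 + 100 = 450. Balances: investment=450, payroll=1100

Final balance of investment: 450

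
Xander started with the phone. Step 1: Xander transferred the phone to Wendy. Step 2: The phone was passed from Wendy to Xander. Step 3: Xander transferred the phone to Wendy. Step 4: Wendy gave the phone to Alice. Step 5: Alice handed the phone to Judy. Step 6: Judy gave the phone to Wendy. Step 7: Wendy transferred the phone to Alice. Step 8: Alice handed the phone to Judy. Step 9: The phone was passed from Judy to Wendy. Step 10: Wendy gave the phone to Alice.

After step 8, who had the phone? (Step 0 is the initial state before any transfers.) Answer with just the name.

Answer: Judy

Derivation:
Tracking the phone holder through step 8:
After step 0 (start): Xander
After step 1: Wendy
After step 2: Xander
After step 3: Wendy
After step 4: Alice
After step 5: Judy
After step 6: Wendy
After step 7: Alice
After step 8: Judy

At step 8, the holder is Judy.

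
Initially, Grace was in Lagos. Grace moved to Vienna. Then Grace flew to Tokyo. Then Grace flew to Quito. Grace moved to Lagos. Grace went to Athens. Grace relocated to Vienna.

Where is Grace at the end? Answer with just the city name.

Answer: Vienna

Derivation:
Tracking Grace's location:
Start: Grace is in Lagos.
After move 1: Lagos -> Vienna. Grace is in Vienna.
After move 2: Vienna -> Tokyo. Grace is in Tokyo.
After move 3: Tokyo -> Quito. Grace is in Quito.
After move 4: Quito -> Lagos. Grace is in Lagos.
After move 5: Lagos -> Athens. Grace is in Athens.
After move 6: Athens -> Vienna. Grace is in Vienna.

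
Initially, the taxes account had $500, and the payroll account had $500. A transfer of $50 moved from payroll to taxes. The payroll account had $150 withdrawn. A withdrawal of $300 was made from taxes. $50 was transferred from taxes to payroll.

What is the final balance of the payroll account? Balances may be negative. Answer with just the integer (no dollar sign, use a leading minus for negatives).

Tracking account balances step by step:
Start: taxes=500, payroll=500
Event 1 (transfer 50 payroll -> taxes): payroll: 500 - 50 = 450, taxes: 500 + 50 = 550. Balances: taxes=550, payroll=450
Event 2 (withdraw 150 from payroll): payroll: 450 - 150 = 300. Balances: taxes=550, payroll=300
Event 3 (withdraw 300 from taxes): taxes: 550 - 300 = 250. Balances: taxes=250, payroll=300
Event 4 (transfer 50 taxes -> payroll): taxes: 250 - 50 = 200, payroll: 300 + 50 = 350. Balances: taxes=200, payroll=350

Final balance of payroll: 350

Answer: 350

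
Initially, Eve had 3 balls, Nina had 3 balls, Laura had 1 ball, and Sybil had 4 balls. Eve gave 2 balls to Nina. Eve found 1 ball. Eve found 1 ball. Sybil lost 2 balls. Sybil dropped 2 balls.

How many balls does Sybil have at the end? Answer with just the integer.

Answer: 0

Derivation:
Tracking counts step by step:
Start: Eve=3, Nina=3, Laura=1, Sybil=4
Event 1 (Eve -> Nina, 2): Eve: 3 -> 1, Nina: 3 -> 5. State: Eve=1, Nina=5, Laura=1, Sybil=4
Event 2 (Eve +1): Eve: 1 -> 2. State: Eve=2, Nina=5, Laura=1, Sybil=4
Event 3 (Eve +1): Eve: 2 -> 3. State: Eve=3, Nina=5, Laura=1, Sybil=4
Event 4 (Sybil -2): Sybil: 4 -> 2. State: Eve=3, Nina=5, Laura=1, Sybil=2
Event 5 (Sybil -2): Sybil: 2 -> 0. State: Eve=3, Nina=5, Laura=1, Sybil=0

Sybil's final count: 0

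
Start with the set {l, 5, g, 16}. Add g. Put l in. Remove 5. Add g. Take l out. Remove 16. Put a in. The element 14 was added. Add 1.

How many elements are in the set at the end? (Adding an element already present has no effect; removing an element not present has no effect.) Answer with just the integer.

Answer: 4

Derivation:
Tracking the set through each operation:
Start: {16, 5, g, l}
Event 1 (add g): already present, no change. Set: {16, 5, g, l}
Event 2 (add l): already present, no change. Set: {16, 5, g, l}
Event 3 (remove 5): removed. Set: {16, g, l}
Event 4 (add g): already present, no change. Set: {16, g, l}
Event 5 (remove l): removed. Set: {16, g}
Event 6 (remove 16): removed. Set: {g}
Event 7 (add a): added. Set: {a, g}
Event 8 (add 14): added. Set: {14, a, g}
Event 9 (add 1): added. Set: {1, 14, a, g}

Final set: {1, 14, a, g} (size 4)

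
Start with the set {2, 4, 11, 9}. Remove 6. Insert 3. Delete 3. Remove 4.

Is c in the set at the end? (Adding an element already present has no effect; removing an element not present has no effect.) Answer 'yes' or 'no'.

Tracking the set through each operation:
Start: {11, 2, 4, 9}
Event 1 (remove 6): not present, no change. Set: {11, 2, 4, 9}
Event 2 (add 3): added. Set: {11, 2, 3, 4, 9}
Event 3 (remove 3): removed. Set: {11, 2, 4, 9}
Event 4 (remove 4): removed. Set: {11, 2, 9}

Final set: {11, 2, 9} (size 3)
c is NOT in the final set.

Answer: no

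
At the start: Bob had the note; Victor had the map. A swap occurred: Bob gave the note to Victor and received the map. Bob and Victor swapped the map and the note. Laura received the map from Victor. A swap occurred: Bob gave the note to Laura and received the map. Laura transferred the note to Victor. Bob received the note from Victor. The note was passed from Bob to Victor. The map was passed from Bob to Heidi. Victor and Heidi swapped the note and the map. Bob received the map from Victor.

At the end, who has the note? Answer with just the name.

Tracking all object holders:
Start: note:Bob, map:Victor
Event 1 (swap note<->map: now note:Victor, map:Bob). State: note:Victor, map:Bob
Event 2 (swap map<->note: now map:Victor, note:Bob). State: note:Bob, map:Victor
Event 3 (give map: Victor -> Laura). State: note:Bob, map:Laura
Event 4 (swap note<->map: now note:Laura, map:Bob). State: note:Laura, map:Bob
Event 5 (give note: Laura -> Victor). State: note:Victor, map:Bob
Event 6 (give note: Victor -> Bob). State: note:Bob, map:Bob
Event 7 (give note: Bob -> Victor). State: note:Victor, map:Bob
Event 8 (give map: Bob -> Heidi). State: note:Victor, map:Heidi
Event 9 (swap note<->map: now note:Heidi, map:Victor). State: note:Heidi, map:Victor
Event 10 (give map: Victor -> Bob). State: note:Heidi, map:Bob

Final state: note:Heidi, map:Bob
The note is held by Heidi.

Answer: Heidi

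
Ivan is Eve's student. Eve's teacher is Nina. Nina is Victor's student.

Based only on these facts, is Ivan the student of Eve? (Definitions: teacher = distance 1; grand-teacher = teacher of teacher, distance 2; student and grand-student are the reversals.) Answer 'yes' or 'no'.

Answer: yes

Derivation:
Reconstructing the teacher chain from the given facts:
  Victor -> Nina -> Eve -> Ivan
(each arrow means 'teacher of the next')
Positions in the chain (0 = top):
  position of Victor: 0
  position of Nina: 1
  position of Eve: 2
  position of Ivan: 3

Ivan is at position 3, Eve is at position 2; signed distance (j - i) = -1.
'student' requires j - i = -1. Actual distance is -1, so the relation HOLDS.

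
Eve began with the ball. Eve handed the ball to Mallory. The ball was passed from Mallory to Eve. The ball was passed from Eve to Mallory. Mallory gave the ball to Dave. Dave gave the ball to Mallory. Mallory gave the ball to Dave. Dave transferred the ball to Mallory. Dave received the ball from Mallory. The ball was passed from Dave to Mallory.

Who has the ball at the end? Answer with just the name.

Answer: Mallory

Derivation:
Tracking the ball through each event:
Start: Eve has the ball.
After event 1: Mallory has the ball.
After event 2: Eve has the ball.
After event 3: Mallory has the ball.
After event 4: Dave has the ball.
After event 5: Mallory has the ball.
After event 6: Dave has the ball.
After event 7: Mallory has the ball.
After event 8: Dave has the ball.
After event 9: Mallory has the ball.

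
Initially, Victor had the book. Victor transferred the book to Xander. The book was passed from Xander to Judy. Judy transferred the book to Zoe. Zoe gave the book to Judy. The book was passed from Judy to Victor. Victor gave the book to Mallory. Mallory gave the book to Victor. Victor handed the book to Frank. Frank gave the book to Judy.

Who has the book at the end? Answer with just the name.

Tracking the book through each event:
Start: Victor has the book.
After event 1: Xander has the book.
After event 2: Judy has the book.
After event 3: Zoe has the book.
After event 4: Judy has the book.
After event 5: Victor has the book.
After event 6: Mallory has the book.
After event 7: Victor has the book.
After event 8: Frank has the book.
After event 9: Judy has the book.

Answer: Judy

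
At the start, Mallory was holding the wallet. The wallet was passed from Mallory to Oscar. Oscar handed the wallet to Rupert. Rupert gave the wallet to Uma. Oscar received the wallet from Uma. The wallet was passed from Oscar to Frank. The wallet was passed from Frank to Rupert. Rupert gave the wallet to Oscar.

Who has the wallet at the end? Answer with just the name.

Tracking the wallet through each event:
Start: Mallory has the wallet.
After event 1: Oscar has the wallet.
After event 2: Rupert has the wallet.
After event 3: Uma has the wallet.
After event 4: Oscar has the wallet.
After event 5: Frank has the wallet.
After event 6: Rupert has the wallet.
After event 7: Oscar has the wallet.

Answer: Oscar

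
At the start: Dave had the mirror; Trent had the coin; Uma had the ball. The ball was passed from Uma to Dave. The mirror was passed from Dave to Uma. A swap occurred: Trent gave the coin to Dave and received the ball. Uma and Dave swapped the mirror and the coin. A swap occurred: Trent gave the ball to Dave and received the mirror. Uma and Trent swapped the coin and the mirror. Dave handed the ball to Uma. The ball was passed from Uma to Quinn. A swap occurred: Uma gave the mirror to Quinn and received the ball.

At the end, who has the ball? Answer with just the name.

Tracking all object holders:
Start: mirror:Dave, coin:Trent, ball:Uma
Event 1 (give ball: Uma -> Dave). State: mirror:Dave, coin:Trent, ball:Dave
Event 2 (give mirror: Dave -> Uma). State: mirror:Uma, coin:Trent, ball:Dave
Event 3 (swap coin<->ball: now coin:Dave, ball:Trent). State: mirror:Uma, coin:Dave, ball:Trent
Event 4 (swap mirror<->coin: now mirror:Dave, coin:Uma). State: mirror:Dave, coin:Uma, ball:Trent
Event 5 (swap ball<->mirror: now ball:Dave, mirror:Trent). State: mirror:Trent, coin:Uma, ball:Dave
Event 6 (swap coin<->mirror: now coin:Trent, mirror:Uma). State: mirror:Uma, coin:Trent, ball:Dave
Event 7 (give ball: Dave -> Uma). State: mirror:Uma, coin:Trent, ball:Uma
Event 8 (give ball: Uma -> Quinn). State: mirror:Uma, coin:Trent, ball:Quinn
Event 9 (swap mirror<->ball: now mirror:Quinn, ball:Uma). State: mirror:Quinn, coin:Trent, ball:Uma

Final state: mirror:Quinn, coin:Trent, ball:Uma
The ball is held by Uma.

Answer: Uma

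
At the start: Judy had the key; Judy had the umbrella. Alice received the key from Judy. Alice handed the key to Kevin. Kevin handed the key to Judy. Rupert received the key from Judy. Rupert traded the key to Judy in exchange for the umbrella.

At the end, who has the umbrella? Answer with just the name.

Tracking all object holders:
Start: key:Judy, umbrella:Judy
Event 1 (give key: Judy -> Alice). State: key:Alice, umbrella:Judy
Event 2 (give key: Alice -> Kevin). State: key:Kevin, umbrella:Judy
Event 3 (give key: Kevin -> Judy). State: key:Judy, umbrella:Judy
Event 4 (give key: Judy -> Rupert). State: key:Rupert, umbrella:Judy
Event 5 (swap key<->umbrella: now key:Judy, umbrella:Rupert). State: key:Judy, umbrella:Rupert

Final state: key:Judy, umbrella:Rupert
The umbrella is held by Rupert.

Answer: Rupert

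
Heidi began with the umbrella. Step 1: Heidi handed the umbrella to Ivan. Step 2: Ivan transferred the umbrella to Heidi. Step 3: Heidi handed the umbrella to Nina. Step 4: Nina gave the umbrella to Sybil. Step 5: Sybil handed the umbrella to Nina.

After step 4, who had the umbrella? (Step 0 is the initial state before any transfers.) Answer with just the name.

Answer: Sybil

Derivation:
Tracking the umbrella holder through step 4:
After step 0 (start): Heidi
After step 1: Ivan
After step 2: Heidi
After step 3: Nina
After step 4: Sybil

At step 4, the holder is Sybil.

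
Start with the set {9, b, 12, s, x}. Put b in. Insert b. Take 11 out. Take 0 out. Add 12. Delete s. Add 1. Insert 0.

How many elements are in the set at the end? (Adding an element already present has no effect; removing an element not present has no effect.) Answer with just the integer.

Tracking the set through each operation:
Start: {12, 9, b, s, x}
Event 1 (add b): already present, no change. Set: {12, 9, b, s, x}
Event 2 (add b): already present, no change. Set: {12, 9, b, s, x}
Event 3 (remove 11): not present, no change. Set: {12, 9, b, s, x}
Event 4 (remove 0): not present, no change. Set: {12, 9, b, s, x}
Event 5 (add 12): already present, no change. Set: {12, 9, b, s, x}
Event 6 (remove s): removed. Set: {12, 9, b, x}
Event 7 (add 1): added. Set: {1, 12, 9, b, x}
Event 8 (add 0): added. Set: {0, 1, 12, 9, b, x}

Final set: {0, 1, 12, 9, b, x} (size 6)

Answer: 6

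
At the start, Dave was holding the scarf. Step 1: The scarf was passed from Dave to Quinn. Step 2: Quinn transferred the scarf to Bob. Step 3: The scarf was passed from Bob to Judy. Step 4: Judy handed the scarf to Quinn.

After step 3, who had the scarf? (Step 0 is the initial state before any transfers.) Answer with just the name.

Tracking the scarf holder through step 3:
After step 0 (start): Dave
After step 1: Quinn
After step 2: Bob
After step 3: Judy

At step 3, the holder is Judy.

Answer: Judy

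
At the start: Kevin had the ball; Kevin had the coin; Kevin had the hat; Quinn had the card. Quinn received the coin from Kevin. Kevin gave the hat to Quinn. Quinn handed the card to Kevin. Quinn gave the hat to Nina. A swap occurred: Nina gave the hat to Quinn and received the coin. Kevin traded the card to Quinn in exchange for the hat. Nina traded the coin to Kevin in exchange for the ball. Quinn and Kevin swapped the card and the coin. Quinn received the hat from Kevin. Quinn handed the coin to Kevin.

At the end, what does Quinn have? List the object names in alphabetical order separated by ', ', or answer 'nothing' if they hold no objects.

Answer: hat

Derivation:
Tracking all object holders:
Start: ball:Kevin, coin:Kevin, hat:Kevin, card:Quinn
Event 1 (give coin: Kevin -> Quinn). State: ball:Kevin, coin:Quinn, hat:Kevin, card:Quinn
Event 2 (give hat: Kevin -> Quinn). State: ball:Kevin, coin:Quinn, hat:Quinn, card:Quinn
Event 3 (give card: Quinn -> Kevin). State: ball:Kevin, coin:Quinn, hat:Quinn, card:Kevin
Event 4 (give hat: Quinn -> Nina). State: ball:Kevin, coin:Quinn, hat:Nina, card:Kevin
Event 5 (swap hat<->coin: now hat:Quinn, coin:Nina). State: ball:Kevin, coin:Nina, hat:Quinn, card:Kevin
Event 6 (swap card<->hat: now card:Quinn, hat:Kevin). State: ball:Kevin, coin:Nina, hat:Kevin, card:Quinn
Event 7 (swap coin<->ball: now coin:Kevin, ball:Nina). State: ball:Nina, coin:Kevin, hat:Kevin, card:Quinn
Event 8 (swap card<->coin: now card:Kevin, coin:Quinn). State: ball:Nina, coin:Quinn, hat:Kevin, card:Kevin
Event 9 (give hat: Kevin -> Quinn). State: ball:Nina, coin:Quinn, hat:Quinn, card:Kevin
Event 10 (give coin: Quinn -> Kevin). State: ball:Nina, coin:Kevin, hat:Quinn, card:Kevin

Final state: ball:Nina, coin:Kevin, hat:Quinn, card:Kevin
Quinn holds: hat.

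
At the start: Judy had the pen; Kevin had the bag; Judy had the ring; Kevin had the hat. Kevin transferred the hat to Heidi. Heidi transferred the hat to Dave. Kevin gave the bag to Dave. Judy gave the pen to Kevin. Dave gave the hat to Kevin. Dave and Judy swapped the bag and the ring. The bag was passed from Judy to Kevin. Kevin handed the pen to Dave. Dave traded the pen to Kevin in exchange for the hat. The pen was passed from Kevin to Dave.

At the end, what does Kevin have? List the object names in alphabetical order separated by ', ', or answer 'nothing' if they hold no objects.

Tracking all object holders:
Start: pen:Judy, bag:Kevin, ring:Judy, hat:Kevin
Event 1 (give hat: Kevin -> Heidi). State: pen:Judy, bag:Kevin, ring:Judy, hat:Heidi
Event 2 (give hat: Heidi -> Dave). State: pen:Judy, bag:Kevin, ring:Judy, hat:Dave
Event 3 (give bag: Kevin -> Dave). State: pen:Judy, bag:Dave, ring:Judy, hat:Dave
Event 4 (give pen: Judy -> Kevin). State: pen:Kevin, bag:Dave, ring:Judy, hat:Dave
Event 5 (give hat: Dave -> Kevin). State: pen:Kevin, bag:Dave, ring:Judy, hat:Kevin
Event 6 (swap bag<->ring: now bag:Judy, ring:Dave). State: pen:Kevin, bag:Judy, ring:Dave, hat:Kevin
Event 7 (give bag: Judy -> Kevin). State: pen:Kevin, bag:Kevin, ring:Dave, hat:Kevin
Event 8 (give pen: Kevin -> Dave). State: pen:Dave, bag:Kevin, ring:Dave, hat:Kevin
Event 9 (swap pen<->hat: now pen:Kevin, hat:Dave). State: pen:Kevin, bag:Kevin, ring:Dave, hat:Dave
Event 10 (give pen: Kevin -> Dave). State: pen:Dave, bag:Kevin, ring:Dave, hat:Dave

Final state: pen:Dave, bag:Kevin, ring:Dave, hat:Dave
Kevin holds: bag.

Answer: bag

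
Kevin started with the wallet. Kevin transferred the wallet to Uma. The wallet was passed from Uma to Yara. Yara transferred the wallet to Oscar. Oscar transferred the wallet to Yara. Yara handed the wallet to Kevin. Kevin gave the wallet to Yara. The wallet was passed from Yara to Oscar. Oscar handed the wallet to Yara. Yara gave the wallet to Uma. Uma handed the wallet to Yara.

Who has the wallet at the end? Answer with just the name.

Answer: Yara

Derivation:
Tracking the wallet through each event:
Start: Kevin has the wallet.
After event 1: Uma has the wallet.
After event 2: Yara has the wallet.
After event 3: Oscar has the wallet.
After event 4: Yara has the wallet.
After event 5: Kevin has the wallet.
After event 6: Yara has the wallet.
After event 7: Oscar has the wallet.
After event 8: Yara has the wallet.
After event 9: Uma has the wallet.
After event 10: Yara has the wallet.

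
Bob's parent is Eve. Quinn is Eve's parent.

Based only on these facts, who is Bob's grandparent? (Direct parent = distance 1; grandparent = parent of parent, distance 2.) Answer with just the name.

Answer: Quinn

Derivation:
Reconstructing the parent chain from the given facts:
  Quinn -> Eve -> Bob
(each arrow means 'parent of the next')
Positions in the chain (0 = top):
  position of Quinn: 0
  position of Eve: 1
  position of Bob: 2

Bob is at position 2; the grandparent is 2 steps up the chain, i.e. position 0: Quinn.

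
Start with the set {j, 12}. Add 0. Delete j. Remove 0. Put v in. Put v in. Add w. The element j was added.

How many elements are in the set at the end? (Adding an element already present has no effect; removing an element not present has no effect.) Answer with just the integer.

Tracking the set through each operation:
Start: {12, j}
Event 1 (add 0): added. Set: {0, 12, j}
Event 2 (remove j): removed. Set: {0, 12}
Event 3 (remove 0): removed. Set: {12}
Event 4 (add v): added. Set: {12, v}
Event 5 (add v): already present, no change. Set: {12, v}
Event 6 (add w): added. Set: {12, v, w}
Event 7 (add j): added. Set: {12, j, v, w}

Final set: {12, j, v, w} (size 4)

Answer: 4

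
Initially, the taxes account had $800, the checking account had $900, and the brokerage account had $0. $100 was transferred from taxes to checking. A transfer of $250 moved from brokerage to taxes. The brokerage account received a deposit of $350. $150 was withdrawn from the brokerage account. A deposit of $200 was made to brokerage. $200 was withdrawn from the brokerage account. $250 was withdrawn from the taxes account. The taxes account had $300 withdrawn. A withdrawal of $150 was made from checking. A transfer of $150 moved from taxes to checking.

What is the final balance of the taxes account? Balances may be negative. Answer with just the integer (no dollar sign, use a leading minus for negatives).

Tracking account balances step by step:
Start: taxes=800, checking=900, brokerage=0
Event 1 (transfer 100 taxes -> checking): taxes: 800 - 100 = 700, checking: 900 + 100 = 1000. Balances: taxes=700, checking=1000, brokerage=0
Event 2 (transfer 250 brokerage -> taxes): brokerage: 0 - 250 = -250, taxes: 700 + 250 = 950. Balances: taxes=950, checking=1000, brokerage=-250
Event 3 (deposit 350 to brokerage): brokerage: -250 + 350 = 100. Balances: taxes=950, checking=1000, brokerage=100
Event 4 (withdraw 150 from brokerage): brokerage: 100 - 150 = -50. Balances: taxes=950, checking=1000, brokerage=-50
Event 5 (deposit 200 to brokerage): brokerage: -50 + 200 = 150. Balances: taxes=950, checking=1000, brokerage=150
Event 6 (withdraw 200 from brokerage): brokerage: 150 - 200 = -50. Balances: taxes=950, checking=1000, brokerage=-50
Event 7 (withdraw 250 from taxes): taxes: 950 - 250 = 700. Balances: taxes=700, checking=1000, brokerage=-50
Event 8 (withdraw 300 from taxes): taxes: 700 - 300 = 400. Balances: taxes=400, checking=1000, brokerage=-50
Event 9 (withdraw 150 from checking): checking: 1000 - 150 = 850. Balances: taxes=400, checking=850, brokerage=-50
Event 10 (transfer 150 taxes -> checking): taxes: 400 - 150 = 250, checking: 850 + 150 = 1000. Balances: taxes=250, checking=1000, brokerage=-50

Final balance of taxes: 250

Answer: 250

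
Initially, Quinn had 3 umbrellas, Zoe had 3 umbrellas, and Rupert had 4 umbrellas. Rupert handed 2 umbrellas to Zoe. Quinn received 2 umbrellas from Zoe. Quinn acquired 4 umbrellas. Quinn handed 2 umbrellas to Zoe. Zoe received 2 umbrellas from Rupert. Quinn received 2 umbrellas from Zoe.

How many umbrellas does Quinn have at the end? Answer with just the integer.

Tracking counts step by step:
Start: Quinn=3, Zoe=3, Rupert=4
Event 1 (Rupert -> Zoe, 2): Rupert: 4 -> 2, Zoe: 3 -> 5. State: Quinn=3, Zoe=5, Rupert=2
Event 2 (Zoe -> Quinn, 2): Zoe: 5 -> 3, Quinn: 3 -> 5. State: Quinn=5, Zoe=3, Rupert=2
Event 3 (Quinn +4): Quinn: 5 -> 9. State: Quinn=9, Zoe=3, Rupert=2
Event 4 (Quinn -> Zoe, 2): Quinn: 9 -> 7, Zoe: 3 -> 5. State: Quinn=7, Zoe=5, Rupert=2
Event 5 (Rupert -> Zoe, 2): Rupert: 2 -> 0, Zoe: 5 -> 7. State: Quinn=7, Zoe=7, Rupert=0
Event 6 (Zoe -> Quinn, 2): Zoe: 7 -> 5, Quinn: 7 -> 9. State: Quinn=9, Zoe=5, Rupert=0

Quinn's final count: 9

Answer: 9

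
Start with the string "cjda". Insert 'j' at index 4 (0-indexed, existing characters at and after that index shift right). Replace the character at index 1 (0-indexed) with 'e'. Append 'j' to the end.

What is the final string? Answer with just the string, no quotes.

Applying each edit step by step:
Start: "cjda"
Op 1 (insert 'j' at idx 4): "cjda" -> "cjdaj"
Op 2 (replace idx 1: 'j' -> 'e'): "cjdaj" -> "cedaj"
Op 3 (append 'j'): "cedaj" -> "cedajj"

Answer: cedajj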